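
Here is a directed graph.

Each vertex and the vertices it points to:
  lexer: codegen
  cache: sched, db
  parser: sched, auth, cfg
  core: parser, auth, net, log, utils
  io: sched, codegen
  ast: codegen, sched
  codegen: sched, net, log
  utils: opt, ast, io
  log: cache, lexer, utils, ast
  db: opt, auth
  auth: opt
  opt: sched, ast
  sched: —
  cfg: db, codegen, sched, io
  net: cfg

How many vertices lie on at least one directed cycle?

12

A vertex is on a directed cycle iff it belongs to a strongly connected component of size ≥ 2 (or has a self-loop).
The vertices on cycles are {db, io, ast, cfg, log, net, opt, auth, cache, lexer, utils, codegen} — 12 in total.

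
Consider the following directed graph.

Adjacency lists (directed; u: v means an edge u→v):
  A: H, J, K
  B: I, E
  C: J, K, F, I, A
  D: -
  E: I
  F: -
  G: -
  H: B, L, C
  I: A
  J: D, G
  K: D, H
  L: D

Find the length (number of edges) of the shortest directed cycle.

3

For each vertex v, BFS finds the shortest path from v back to v.
The shortest such closed walk is H → C → K → H, length 3.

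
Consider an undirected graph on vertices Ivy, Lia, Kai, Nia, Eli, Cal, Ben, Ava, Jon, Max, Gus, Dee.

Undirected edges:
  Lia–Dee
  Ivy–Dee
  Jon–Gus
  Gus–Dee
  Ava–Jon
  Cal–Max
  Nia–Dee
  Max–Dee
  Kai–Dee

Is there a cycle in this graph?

No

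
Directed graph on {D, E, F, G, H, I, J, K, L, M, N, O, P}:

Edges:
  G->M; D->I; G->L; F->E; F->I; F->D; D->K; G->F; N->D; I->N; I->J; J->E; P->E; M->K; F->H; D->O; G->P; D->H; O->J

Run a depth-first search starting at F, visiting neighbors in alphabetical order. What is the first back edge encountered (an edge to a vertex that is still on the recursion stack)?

N→D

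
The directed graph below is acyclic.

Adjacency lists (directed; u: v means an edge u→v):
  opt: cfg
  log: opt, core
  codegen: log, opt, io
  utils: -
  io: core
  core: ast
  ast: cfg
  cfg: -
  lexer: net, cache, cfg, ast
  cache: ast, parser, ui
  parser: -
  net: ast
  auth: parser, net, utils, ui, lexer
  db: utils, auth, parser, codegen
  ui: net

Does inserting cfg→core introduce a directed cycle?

Adding cfg→core creates a cycle iff core can already reach cfg.
Path from core: core → ast → cfg.
So core → … → cfg → core is a cycle.

Yes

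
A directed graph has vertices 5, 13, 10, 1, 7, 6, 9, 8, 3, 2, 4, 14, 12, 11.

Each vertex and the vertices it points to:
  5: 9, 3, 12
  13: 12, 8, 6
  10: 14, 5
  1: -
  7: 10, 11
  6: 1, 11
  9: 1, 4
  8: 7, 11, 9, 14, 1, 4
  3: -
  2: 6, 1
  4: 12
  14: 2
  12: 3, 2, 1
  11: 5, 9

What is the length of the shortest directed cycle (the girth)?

5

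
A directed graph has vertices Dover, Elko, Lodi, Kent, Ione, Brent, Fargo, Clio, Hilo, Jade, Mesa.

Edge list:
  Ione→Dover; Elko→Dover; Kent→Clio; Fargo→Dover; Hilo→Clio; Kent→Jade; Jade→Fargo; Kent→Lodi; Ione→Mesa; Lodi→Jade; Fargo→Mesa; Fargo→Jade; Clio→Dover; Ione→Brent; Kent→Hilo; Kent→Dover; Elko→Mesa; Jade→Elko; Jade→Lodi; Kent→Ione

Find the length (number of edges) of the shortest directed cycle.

2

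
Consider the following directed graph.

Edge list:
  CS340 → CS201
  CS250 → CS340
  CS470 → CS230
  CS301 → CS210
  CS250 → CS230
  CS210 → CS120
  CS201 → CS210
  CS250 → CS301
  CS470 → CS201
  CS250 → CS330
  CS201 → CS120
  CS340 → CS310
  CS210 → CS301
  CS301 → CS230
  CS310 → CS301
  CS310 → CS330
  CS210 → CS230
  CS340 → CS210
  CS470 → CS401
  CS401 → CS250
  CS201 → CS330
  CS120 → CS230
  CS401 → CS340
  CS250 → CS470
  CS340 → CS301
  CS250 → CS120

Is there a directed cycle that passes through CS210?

Yes

CS210 is on a cycle iff CS210 can reach itself via ≥1 edge.
CS210 → CS301 → CS210 — yes.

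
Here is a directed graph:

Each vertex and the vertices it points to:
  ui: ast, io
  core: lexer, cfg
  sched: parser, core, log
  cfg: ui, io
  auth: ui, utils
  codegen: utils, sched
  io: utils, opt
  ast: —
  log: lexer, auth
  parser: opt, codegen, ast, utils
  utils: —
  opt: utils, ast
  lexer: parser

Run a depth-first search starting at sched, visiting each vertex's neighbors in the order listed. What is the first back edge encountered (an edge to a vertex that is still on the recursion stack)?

codegen→sched

DFS from sched (visiting each vertex's neighbors in the order listed); mark gray on enter, black on exit:
sched gray
  parser gray
    opt gray
      utils gray
      utils black
      ast gray
      ast black
    opt black
    codegen gray
      codegen→utils: utils black — skip
      codegen→sched: sched is gray → back edge
First back edge: codegen → sched.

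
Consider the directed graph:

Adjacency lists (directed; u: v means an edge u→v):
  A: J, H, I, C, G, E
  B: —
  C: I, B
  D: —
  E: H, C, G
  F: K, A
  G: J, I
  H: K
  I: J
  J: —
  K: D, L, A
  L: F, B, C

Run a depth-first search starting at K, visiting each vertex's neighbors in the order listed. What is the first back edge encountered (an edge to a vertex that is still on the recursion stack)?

F→K

DFS from K (visiting each vertex's neighbors in the order listed); mark gray on enter, black on exit:
K gray
  D gray
  D black
  L gray
    F gray
      F→K: K is gray → back edge
First back edge: F → K.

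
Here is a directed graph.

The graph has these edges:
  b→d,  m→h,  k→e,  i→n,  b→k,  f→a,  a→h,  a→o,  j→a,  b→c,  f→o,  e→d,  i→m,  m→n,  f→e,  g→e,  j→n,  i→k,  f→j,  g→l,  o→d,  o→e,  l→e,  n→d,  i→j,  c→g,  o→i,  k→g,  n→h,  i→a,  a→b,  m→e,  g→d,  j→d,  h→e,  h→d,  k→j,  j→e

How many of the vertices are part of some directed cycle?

A vertex is on a directed cycle iff it belongs to a strongly connected component of size ≥ 2 (or has a self-loop).
The vertices on cycles are {a, b, i, j, k, o} — 6 in total.

6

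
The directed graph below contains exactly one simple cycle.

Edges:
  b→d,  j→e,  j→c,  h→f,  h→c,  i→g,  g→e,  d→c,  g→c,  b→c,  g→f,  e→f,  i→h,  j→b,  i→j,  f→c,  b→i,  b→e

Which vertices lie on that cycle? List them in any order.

DFS with gray/black marking from i:
i gray
  h gray
    c gray
    c black
    f gray
      f→c: c black — skip
    f black
  h black
  g gray
    g→c: c black — skip
    e gray
      e→f: f black — skip
    e black
    g→f: f black — skip
  g black
  j gray
    j→e: e black — skip
    j→c: c black — skip
    b gray
      d gray
        d→c: c black — skip
      d black
      b→c: c black — skip
      b→e: e black — skip
      b→i: i is gray → back edge
Back edge closes the cycle i → j → b → i; its vertices are {b, i, j}.

b, i, j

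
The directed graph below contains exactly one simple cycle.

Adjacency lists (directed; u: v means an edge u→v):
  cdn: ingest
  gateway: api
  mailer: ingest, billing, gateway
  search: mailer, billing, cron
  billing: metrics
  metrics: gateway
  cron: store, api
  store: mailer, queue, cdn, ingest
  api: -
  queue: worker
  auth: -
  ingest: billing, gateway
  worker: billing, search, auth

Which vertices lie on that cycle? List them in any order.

DFS with gray/black marking from cron:
cron gray
  store gray
    mailer gray
      ingest gray
        billing gray
          metrics gray
            gateway gray
              api gray
              api black
            gateway black
          metrics black
        billing black
        ingest→gateway: gateway black — skip
      ingest black
      mailer→billing: billing black — skip
      mailer→gateway: gateway black — skip
    mailer black
    queue gray
      worker gray
        worker→billing: billing black — skip
        search gray
          search→mailer: mailer black — skip
          search→billing: billing black — skip
          search→cron: cron is gray → back edge
Back edge closes the cycle cron → store → queue → worker → search → cron; its vertices are {cron, queue, store, search, worker}.

cron, queue, store, search, worker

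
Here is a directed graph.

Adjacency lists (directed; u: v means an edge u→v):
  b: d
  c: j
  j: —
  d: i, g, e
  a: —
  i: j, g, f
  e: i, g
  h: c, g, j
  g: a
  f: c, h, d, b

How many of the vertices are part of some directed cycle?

A vertex is on a directed cycle iff it belongs to a strongly connected component of size ≥ 2 (or has a self-loop).
The vertices on cycles are {b, d, e, f, i} — 5 in total.

5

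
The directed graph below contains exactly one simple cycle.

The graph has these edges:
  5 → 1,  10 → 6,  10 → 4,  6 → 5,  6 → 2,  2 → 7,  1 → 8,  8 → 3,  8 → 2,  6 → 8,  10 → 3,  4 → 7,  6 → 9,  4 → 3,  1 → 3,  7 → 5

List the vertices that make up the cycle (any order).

1, 2, 5, 7, 8

DFS with gray/black marking from 8:
8 gray
  3 gray
  3 black
  2 gray
    7 gray
      5 gray
        1 gray
          1→8: 8 is gray → back edge
Back edge closes the cycle 8 → 2 → 7 → 5 → 1 → 8; its vertices are {1, 2, 5, 7, 8}.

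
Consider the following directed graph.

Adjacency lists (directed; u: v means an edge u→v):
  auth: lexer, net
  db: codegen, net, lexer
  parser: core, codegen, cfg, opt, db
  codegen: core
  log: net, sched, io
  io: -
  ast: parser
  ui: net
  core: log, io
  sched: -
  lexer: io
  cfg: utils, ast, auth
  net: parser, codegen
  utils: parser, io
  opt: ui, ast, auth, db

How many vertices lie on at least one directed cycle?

A vertex is on a directed cycle iff it belongs to a strongly connected component of size ≥ 2 (or has a self-loop).
The vertices on cycles are {db, ui, ast, cfg, log, net, opt, auth, core, utils, parser, codegen} — 12 in total.

12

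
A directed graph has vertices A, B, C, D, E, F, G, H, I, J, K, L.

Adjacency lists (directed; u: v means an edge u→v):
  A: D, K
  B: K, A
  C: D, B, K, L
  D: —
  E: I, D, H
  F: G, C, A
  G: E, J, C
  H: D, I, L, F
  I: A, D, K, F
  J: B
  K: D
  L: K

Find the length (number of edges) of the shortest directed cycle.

4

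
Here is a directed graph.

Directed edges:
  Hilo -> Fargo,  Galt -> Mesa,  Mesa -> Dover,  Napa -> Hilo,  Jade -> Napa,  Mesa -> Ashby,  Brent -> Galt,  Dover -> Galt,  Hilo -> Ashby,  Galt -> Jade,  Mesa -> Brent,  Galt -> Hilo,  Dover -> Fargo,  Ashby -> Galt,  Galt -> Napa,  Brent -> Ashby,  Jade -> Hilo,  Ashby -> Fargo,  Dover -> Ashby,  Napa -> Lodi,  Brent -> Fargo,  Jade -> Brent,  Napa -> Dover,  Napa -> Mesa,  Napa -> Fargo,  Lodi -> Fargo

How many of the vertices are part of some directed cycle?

8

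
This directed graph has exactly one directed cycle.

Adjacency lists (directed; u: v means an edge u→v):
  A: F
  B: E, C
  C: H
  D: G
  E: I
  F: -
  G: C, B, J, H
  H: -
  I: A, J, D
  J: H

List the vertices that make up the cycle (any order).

B, D, E, G, I

DFS with gray/black marking from I:
I gray
  A gray
    F gray
    F black
  A black
  J gray
    H gray
    H black
  J black
  D gray
    G gray
      C gray
        C→H: H black — skip
      C black
      B gray
        E gray
          E→I: I is gray → back edge
Back edge closes the cycle I → D → G → B → E → I; its vertices are {B, D, E, G, I}.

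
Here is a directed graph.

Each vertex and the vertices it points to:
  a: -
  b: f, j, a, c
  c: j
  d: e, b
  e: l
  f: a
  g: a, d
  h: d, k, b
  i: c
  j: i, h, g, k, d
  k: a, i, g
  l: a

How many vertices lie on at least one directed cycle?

8

A vertex is on a directed cycle iff it belongs to a strongly connected component of size ≥ 2 (or has a self-loop).
The vertices on cycles are {b, c, d, g, h, i, j, k} — 8 in total.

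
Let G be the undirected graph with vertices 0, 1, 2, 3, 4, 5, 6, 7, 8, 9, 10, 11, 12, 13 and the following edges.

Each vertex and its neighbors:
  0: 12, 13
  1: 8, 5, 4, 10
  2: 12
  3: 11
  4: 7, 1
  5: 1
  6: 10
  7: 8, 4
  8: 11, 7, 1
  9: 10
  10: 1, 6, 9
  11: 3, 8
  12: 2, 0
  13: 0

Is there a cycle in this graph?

Yes

DFS, tracking each vertex's parent; an edge to a visited non-parent vertex closes a cycle.
Start from 7:
visit 7 (parent –)
  visit 8 (parent 7)
    visit 11 (parent 8)
      visit 3 (parent 11)
        3–11: parent, skip
      11–8: parent, skip
    8–7: parent, skip
    visit 1 (parent 8)
      1–8: parent, skip
      visit 5 (parent 1)
        5–1: parent, skip
      visit 4 (parent 1)
        4–7: 7 visited and ≠ parent → cycle
Cycle: 7 – 8 – 1 – 4 – 7.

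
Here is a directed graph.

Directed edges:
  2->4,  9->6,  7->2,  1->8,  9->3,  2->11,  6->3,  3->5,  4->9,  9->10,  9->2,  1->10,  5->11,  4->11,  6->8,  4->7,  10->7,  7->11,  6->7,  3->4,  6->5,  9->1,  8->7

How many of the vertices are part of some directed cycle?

A vertex is on a directed cycle iff it belongs to a strongly connected component of size ≥ 2 (or has a self-loop).
The vertices on cycles are {1, 2, 3, 4, 6, 7, 8, 9, 10} — 9 in total.

9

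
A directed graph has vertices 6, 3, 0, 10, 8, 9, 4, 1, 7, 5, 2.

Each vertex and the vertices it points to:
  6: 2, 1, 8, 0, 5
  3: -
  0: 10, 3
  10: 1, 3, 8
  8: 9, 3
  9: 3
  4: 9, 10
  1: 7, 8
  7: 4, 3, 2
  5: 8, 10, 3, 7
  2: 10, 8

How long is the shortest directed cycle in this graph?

4

For each vertex v, BFS finds the shortest path from v back to v.
The shortest such closed walk is 2 → 10 → 1 → 7 → 2, length 4.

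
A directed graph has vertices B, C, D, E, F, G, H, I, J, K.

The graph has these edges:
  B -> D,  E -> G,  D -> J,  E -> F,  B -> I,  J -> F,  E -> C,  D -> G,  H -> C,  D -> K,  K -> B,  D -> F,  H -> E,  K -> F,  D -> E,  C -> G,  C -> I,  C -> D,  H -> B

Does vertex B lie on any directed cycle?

Yes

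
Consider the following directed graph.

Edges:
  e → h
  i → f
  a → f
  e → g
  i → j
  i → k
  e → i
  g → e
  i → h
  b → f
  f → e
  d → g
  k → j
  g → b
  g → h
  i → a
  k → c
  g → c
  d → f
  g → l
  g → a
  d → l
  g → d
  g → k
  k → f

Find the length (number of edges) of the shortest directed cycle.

For each vertex v, BFS finds the shortest path from v back to v.
The shortest such closed walk is e → g → e, length 2.

2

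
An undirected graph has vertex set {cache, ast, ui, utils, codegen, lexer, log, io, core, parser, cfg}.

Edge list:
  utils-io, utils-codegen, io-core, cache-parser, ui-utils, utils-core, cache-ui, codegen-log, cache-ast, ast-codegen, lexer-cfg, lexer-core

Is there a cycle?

DFS, tracking each vertex's parent; an edge to a visited non-parent vertex closes a cycle.
Start from log:
visit log (parent –)
  visit codegen (parent log)
    visit utils (parent codegen)
      visit core (parent utils)
        visit lexer (parent core)
          visit cfg (parent lexer)
            cfg–lexer: parent, skip
          lexer–core: parent, skip
        core–utils: parent, skip
        visit io (parent core)
          io–core: parent, skip
          io–utils: utils visited and ≠ parent → cycle
Cycle: utils – core – io – utils.

Yes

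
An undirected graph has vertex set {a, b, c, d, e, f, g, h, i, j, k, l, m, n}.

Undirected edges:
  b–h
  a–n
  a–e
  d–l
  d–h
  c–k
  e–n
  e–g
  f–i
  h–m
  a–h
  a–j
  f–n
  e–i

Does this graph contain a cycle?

Yes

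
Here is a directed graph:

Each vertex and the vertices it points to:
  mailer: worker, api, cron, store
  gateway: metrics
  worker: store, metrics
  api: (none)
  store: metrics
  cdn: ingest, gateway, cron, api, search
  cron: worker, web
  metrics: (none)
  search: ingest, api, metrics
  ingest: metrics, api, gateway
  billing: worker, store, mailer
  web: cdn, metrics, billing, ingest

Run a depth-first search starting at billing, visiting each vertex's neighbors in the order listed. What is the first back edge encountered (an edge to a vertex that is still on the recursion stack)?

DFS from billing (visiting each vertex's neighbors in the order listed); mark gray on enter, black on exit:
billing gray
  worker gray
    store gray
      metrics gray
      metrics black
    store black
    worker→metrics: metrics black — skip
  worker black
  billing→store: store black — skip
  mailer gray
    mailer→worker: worker black — skip
    api gray
    api black
    cron gray
      cron→worker: worker black — skip
      web gray
        cdn gray
          ingest gray
            ingest→metrics: metrics black — skip
            ingest→api: api black — skip
            gateway gray
              gateway→metrics: metrics black — skip
            gateway black
          ingest black
          cdn→gateway: gateway black — skip
          cdn→cron: cron is gray → back edge
First back edge: cdn → cron.

cdn->cron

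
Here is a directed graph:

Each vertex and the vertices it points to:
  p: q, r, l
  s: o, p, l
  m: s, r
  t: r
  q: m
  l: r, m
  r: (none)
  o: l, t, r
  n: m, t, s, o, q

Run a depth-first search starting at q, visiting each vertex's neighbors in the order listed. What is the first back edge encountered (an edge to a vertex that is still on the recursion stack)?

l→m

DFS from q (visiting each vertex's neighbors in the order listed); mark gray on enter, black on exit:
q gray
  m gray
    s gray
      o gray
        l gray
          r gray
          r black
          l→m: m is gray → back edge
First back edge: l → m.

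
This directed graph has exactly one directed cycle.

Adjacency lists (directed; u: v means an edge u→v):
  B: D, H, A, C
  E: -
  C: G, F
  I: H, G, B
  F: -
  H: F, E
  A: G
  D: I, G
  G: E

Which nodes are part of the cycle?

DFS with gray/black marking from B:
B gray
  D gray
    I gray
      H gray
        F gray
        F black
        E gray
        E black
      H black
      G gray
        G→E: E black — skip
      G black
      I→B: B is gray → back edge
Back edge closes the cycle B → D → I → B; its vertices are {B, D, I}.

B, D, I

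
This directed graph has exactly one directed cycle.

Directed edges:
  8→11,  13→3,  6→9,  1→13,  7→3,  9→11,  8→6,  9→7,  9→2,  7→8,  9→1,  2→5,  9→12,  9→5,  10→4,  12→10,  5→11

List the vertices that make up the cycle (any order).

6, 7, 8, 9

DFS with gray/black marking from 9:
9 gray
  12 gray
    10 gray
      4 gray
      4 black
    10 black
  12 black
  2 gray
    5 gray
      11 gray
      11 black
    5 black
  2 black
  7 gray
    8 gray
      6 gray
        6→9: 9 is gray → back edge
Back edge closes the cycle 9 → 7 → 8 → 6 → 9; its vertices are {6, 7, 8, 9}.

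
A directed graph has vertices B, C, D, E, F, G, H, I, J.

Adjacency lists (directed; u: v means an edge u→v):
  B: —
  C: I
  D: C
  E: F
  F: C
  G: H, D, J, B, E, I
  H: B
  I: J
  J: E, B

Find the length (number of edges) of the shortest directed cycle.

5

For each vertex v, BFS finds the shortest path from v back to v.
The shortest such closed walk is I → J → E → F → C → I, length 5.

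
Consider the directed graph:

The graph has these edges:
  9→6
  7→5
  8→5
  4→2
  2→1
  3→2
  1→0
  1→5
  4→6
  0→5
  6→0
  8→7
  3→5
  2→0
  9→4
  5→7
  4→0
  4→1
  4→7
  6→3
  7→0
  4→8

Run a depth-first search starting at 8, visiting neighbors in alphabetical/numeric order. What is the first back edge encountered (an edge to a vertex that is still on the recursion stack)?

0->5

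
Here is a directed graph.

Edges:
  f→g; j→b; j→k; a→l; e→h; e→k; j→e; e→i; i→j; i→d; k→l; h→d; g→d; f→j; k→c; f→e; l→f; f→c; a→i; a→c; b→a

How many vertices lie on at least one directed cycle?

8

A vertex is on a directed cycle iff it belongs to a strongly connected component of size ≥ 2 (or has a self-loop).
The vertices on cycles are {a, b, e, f, i, j, k, l} — 8 in total.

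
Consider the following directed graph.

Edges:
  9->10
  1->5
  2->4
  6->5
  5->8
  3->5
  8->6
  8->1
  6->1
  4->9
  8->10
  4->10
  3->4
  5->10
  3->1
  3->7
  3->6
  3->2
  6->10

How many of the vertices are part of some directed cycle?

A vertex is on a directed cycle iff it belongs to a strongly connected component of size ≥ 2 (or has a self-loop).
The vertices on cycles are {1, 5, 6, 8} — 4 in total.

4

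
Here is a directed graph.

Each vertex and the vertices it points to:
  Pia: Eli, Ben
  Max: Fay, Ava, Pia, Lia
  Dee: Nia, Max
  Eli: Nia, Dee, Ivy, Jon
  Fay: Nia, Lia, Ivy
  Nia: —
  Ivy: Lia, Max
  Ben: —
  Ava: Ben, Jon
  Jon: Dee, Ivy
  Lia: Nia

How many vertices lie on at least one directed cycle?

A vertex is on a directed cycle iff it belongs to a strongly connected component of size ≥ 2 (or has a self-loop).
The vertices on cycles are {Ava, Dee, Eli, Fay, Ivy, Jon, Max, Pia} — 8 in total.

8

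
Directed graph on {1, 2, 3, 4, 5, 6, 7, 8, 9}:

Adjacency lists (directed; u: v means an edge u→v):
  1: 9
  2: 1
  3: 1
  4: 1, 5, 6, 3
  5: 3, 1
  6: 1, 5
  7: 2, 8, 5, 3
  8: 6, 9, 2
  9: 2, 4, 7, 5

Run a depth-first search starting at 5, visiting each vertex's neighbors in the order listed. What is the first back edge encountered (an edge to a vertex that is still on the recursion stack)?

2->1

DFS from 5 (visiting each vertex's neighbors in the order listed); mark gray on enter, black on exit:
5 gray
  3 gray
    1 gray
      9 gray
        2 gray
          2→1: 1 is gray → back edge
First back edge: 2 → 1.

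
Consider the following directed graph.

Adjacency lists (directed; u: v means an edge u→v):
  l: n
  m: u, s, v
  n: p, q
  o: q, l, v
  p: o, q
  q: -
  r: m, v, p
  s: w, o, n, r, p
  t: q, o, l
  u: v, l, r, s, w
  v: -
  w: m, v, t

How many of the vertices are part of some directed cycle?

9

A vertex is on a directed cycle iff it belongs to a strongly connected component of size ≥ 2 (or has a self-loop).
The vertices on cycles are {l, m, n, o, p, r, s, u, w} — 9 in total.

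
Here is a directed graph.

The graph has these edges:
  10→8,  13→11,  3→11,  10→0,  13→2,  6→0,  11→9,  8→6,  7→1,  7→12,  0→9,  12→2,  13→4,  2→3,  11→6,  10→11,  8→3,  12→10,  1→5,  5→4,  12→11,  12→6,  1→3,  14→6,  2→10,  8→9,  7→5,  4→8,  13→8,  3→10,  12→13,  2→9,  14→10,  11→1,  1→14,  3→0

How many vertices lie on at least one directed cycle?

A vertex is on a directed cycle iff it belongs to a strongly connected component of size ≥ 2 (or has a self-loop).
The vertices on cycles are {1, 3, 4, 5, 8, 10, 11, 14} — 8 in total.

8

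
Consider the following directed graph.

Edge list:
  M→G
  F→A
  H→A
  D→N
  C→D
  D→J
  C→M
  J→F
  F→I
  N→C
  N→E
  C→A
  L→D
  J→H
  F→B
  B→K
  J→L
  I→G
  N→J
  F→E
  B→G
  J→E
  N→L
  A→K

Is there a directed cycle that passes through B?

No

B lies on a cycle iff there is a path from B back to itself.
Exploring from B, it never reaches itself; equivalently, its strongly connected component is a singleton.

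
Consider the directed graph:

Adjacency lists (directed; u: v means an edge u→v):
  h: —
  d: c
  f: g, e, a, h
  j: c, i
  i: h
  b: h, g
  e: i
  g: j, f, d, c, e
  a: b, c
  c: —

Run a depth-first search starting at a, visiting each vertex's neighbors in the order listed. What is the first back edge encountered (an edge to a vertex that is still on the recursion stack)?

DFS from a (visiting each vertex's neighbors in the order listed); mark gray on enter, black on exit:
a gray
  b gray
    h gray
    h black
    g gray
      j gray
        c gray
        c black
        i gray
          i→h: h black — skip
        i black
      j black
      f gray
        f→g: g is gray → back edge
First back edge: f → g.

f->g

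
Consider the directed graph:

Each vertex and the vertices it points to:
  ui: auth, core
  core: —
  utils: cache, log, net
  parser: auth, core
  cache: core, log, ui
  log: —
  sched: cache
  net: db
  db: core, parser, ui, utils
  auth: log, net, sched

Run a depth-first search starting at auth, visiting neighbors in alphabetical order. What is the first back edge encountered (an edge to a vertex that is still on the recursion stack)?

DFS from auth (visiting neighbors in alphabetical order); mark gray on enter, black on exit:
auth gray
  log gray
  log black
  net gray
    db gray
      core gray
      core black
      parser gray
        parser→auth: auth is gray → back edge
First back edge: parser → auth.

parser->auth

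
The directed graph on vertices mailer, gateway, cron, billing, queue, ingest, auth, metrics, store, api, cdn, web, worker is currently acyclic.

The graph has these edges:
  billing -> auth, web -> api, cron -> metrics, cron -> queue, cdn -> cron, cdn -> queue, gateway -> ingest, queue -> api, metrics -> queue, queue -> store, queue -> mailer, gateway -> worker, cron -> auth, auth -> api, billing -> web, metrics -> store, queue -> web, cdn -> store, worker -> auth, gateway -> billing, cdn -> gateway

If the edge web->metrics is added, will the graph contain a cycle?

Adding web→metrics creates a cycle iff metrics can already reach web.
Path from metrics: metrics → queue → web.
So metrics → … → web → metrics is a cycle.

Yes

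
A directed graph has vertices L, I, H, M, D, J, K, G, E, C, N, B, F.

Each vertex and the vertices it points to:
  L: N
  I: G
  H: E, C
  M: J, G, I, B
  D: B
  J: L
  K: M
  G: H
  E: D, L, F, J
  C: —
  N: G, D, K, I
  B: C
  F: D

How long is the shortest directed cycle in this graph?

5

For each vertex v, BFS finds the shortest path from v back to v.
The shortest such closed walk is H → E → L → N → G → H, length 5.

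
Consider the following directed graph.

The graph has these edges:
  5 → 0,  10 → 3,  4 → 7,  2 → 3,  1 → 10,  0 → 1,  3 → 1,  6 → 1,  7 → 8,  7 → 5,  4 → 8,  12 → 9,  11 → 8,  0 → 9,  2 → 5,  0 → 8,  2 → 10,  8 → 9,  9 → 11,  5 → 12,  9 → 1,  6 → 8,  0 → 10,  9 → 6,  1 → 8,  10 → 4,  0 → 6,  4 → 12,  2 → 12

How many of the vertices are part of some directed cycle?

12

A vertex is on a directed cycle iff it belongs to a strongly connected component of size ≥ 2 (or has a self-loop).
The vertices on cycles are {0, 1, 3, 4, 5, 6, 7, 8, 9, 10, 11, 12} — 12 in total.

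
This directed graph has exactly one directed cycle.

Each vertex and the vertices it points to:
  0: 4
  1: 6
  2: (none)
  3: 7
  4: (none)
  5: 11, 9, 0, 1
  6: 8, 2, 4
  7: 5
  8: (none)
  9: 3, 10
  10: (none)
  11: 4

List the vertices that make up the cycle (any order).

DFS with gray/black marking from 5:
5 gray
  11 gray
    4 gray
    4 black
  11 black
  9 gray
    3 gray
      7 gray
        7→5: 5 is gray → back edge
Back edge closes the cycle 5 → 9 → 3 → 7 → 5; its vertices are {3, 5, 7, 9}.

3, 5, 7, 9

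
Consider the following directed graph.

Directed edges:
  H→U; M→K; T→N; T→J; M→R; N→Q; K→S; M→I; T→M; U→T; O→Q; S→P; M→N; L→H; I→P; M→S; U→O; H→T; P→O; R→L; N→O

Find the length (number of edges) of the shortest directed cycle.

For each vertex v, BFS finds the shortest path from v back to v.
The shortest such closed walk is H → T → M → R → L → H, length 5.

5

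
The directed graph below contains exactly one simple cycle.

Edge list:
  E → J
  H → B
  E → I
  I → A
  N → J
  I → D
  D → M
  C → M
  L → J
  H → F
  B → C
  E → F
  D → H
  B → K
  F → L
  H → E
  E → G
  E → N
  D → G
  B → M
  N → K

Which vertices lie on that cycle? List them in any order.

DFS with gray/black marking from H:
H gray
  F gray
    L gray
      J gray
      J black
    L black
  F black
  E gray
    N gray
      K gray
      K black
      N→J: J black — skip
    N black
    G gray
    G black
    E→J: J black — skip
    E→F: F black — skip
    I gray
      D gray
        D→H: H is gray → back edge
Back edge closes the cycle H → E → I → D → H; its vertices are {D, E, H, I}.

D, E, H, I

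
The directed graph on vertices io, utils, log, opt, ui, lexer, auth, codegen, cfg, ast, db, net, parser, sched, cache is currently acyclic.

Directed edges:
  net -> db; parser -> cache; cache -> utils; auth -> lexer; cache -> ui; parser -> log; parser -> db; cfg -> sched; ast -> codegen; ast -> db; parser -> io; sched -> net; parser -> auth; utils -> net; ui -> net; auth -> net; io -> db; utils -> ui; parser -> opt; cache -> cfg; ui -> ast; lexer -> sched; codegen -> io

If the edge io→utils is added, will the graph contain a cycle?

Adding io→utils creates a cycle iff utils can already reach io.
Path from utils: utils → ui → ast → codegen → io.
So utils → … → io → utils is a cycle.

Yes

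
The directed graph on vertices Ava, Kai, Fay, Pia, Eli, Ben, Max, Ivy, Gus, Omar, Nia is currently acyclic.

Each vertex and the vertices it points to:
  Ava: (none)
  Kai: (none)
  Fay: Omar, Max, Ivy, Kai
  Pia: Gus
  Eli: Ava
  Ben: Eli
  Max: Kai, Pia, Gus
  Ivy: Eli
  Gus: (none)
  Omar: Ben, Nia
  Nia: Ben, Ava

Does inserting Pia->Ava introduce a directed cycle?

No

Adding Pia→Ava creates a cycle iff Ava can already reach Pia.
Explore from Ava: no path reaches Pia. The graph stays acyclic.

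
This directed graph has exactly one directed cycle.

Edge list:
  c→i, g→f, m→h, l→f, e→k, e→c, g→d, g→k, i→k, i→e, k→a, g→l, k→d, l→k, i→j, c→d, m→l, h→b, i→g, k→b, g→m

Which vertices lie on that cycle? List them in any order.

c, e, i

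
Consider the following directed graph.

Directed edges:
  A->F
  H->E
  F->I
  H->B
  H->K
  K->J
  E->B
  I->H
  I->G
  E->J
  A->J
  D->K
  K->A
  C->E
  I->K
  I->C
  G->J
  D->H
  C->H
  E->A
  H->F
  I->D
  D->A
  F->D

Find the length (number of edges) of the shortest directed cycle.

For each vertex v, BFS finds the shortest path from v back to v.
The shortest such closed walk is I → H → F → I, length 3.

3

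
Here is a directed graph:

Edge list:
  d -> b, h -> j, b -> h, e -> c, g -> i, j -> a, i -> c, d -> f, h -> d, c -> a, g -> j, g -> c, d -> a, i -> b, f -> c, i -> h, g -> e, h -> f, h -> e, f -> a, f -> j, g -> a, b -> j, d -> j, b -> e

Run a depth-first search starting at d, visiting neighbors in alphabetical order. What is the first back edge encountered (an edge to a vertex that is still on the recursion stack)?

h→d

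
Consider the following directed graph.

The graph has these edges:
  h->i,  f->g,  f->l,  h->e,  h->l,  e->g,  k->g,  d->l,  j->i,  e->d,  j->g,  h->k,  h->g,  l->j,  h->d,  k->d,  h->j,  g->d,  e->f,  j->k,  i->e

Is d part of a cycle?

Yes

d is on a cycle iff d can reach itself via ≥1 edge.
d → l → j → g → d — yes.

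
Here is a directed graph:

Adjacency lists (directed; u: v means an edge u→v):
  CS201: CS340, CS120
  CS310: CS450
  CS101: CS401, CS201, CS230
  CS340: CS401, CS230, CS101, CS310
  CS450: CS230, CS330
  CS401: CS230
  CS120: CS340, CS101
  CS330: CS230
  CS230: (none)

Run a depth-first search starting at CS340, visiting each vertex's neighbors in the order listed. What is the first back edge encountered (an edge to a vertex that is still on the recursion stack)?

CS201→CS340

DFS from CS340 (visiting each vertex's neighbors in the order listed); mark gray on enter, black on exit:
CS340 gray
  CS401 gray
    CS230 gray
    CS230 black
  CS401 black
  CS340→CS230: CS230 black — skip
  CS101 gray
    CS101→CS401: CS401 black — skip
    CS201 gray
      CS201→CS340: CS340 is gray → back edge
First back edge: CS201 → CS340.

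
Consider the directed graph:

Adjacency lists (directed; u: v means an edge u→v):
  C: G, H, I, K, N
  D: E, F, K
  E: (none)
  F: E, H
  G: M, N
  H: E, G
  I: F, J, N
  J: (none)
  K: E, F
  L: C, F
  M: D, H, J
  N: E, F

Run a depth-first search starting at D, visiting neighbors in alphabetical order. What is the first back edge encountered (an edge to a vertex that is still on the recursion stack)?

M→D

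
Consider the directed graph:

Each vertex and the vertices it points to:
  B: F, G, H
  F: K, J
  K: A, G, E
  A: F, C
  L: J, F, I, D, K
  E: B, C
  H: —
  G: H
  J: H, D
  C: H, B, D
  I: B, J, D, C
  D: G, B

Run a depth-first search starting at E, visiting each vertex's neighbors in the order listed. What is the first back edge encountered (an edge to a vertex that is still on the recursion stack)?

DFS from E (visiting each vertex's neighbors in the order listed); mark gray on enter, black on exit:
E gray
  B gray
    F gray
      K gray
        A gray
          A→F: F is gray → back edge
First back edge: A → F.

A->F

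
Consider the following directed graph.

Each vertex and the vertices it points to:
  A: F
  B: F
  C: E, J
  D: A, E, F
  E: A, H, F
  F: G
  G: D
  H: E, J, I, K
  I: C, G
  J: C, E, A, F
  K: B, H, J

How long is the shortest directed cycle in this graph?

2

For each vertex v, BFS finds the shortest path from v back to v.
The shortest such closed walk is H → K → H, length 2.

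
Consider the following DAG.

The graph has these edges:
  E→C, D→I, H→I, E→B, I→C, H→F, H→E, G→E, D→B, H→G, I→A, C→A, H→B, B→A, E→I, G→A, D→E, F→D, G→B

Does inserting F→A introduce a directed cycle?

Adding F→A creates a cycle iff A can already reach F.
Explore from A: no path reaches F. The graph stays acyclic.

No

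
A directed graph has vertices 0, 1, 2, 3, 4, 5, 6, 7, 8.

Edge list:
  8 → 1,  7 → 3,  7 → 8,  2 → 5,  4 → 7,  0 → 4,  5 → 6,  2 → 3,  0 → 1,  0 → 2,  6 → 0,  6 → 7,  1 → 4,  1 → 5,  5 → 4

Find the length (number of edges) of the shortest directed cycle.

4

For each vertex v, BFS finds the shortest path from v back to v.
The shortest such closed walk is 6 → 0 → 1 → 5 → 6, length 4.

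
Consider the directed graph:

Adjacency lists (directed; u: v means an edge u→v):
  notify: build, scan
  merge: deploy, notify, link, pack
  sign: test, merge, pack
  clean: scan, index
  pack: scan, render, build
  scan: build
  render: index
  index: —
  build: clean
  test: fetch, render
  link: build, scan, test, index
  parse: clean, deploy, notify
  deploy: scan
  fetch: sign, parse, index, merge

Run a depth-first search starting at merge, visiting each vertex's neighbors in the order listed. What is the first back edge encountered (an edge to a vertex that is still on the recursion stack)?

DFS from merge (visiting each vertex's neighbors in the order listed); mark gray on enter, black on exit:
merge gray
  deploy gray
    scan gray
      build gray
        clean gray
          clean→scan: scan is gray → back edge
First back edge: clean → scan.

clean->scan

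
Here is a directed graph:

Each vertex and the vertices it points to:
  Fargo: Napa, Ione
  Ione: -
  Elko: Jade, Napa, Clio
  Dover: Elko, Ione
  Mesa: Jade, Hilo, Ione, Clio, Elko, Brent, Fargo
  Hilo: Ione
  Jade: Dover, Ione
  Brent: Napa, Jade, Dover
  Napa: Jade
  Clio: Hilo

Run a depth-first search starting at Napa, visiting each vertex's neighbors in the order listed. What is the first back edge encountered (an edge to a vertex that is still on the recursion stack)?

Elko->Jade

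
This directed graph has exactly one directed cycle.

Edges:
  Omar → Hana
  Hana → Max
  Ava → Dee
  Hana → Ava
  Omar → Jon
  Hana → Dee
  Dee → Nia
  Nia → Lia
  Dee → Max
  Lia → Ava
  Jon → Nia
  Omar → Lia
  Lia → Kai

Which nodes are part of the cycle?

DFS with gray/black marking from Lia:
Lia gray
  Kai gray
  Kai black
  Ava gray
    Dee gray
      Nia gray
        Nia→Lia: Lia is gray → back edge
Back edge closes the cycle Lia → Ava → Dee → Nia → Lia; its vertices are {Ava, Dee, Lia, Nia}.

Ava, Dee, Lia, Nia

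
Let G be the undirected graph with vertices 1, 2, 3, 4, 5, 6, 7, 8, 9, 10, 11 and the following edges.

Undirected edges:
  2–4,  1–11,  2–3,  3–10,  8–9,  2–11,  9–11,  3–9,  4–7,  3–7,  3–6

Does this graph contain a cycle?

Yes

DFS, tracking each vertex's parent; an edge to a visited non-parent vertex closes a cycle.
Start from 3:
visit 3 (parent –)
  visit 9 (parent 3)
    visit 11 (parent 9)
      visit 1 (parent 11)
        1–11: parent, skip
      11–9: parent, skip
      visit 2 (parent 11)
        visit 4 (parent 2)
          4–2: parent, skip
          visit 7 (parent 4)
            7–3: 3 visited and ≠ parent → cycle
Cycle: 3 – 9 – 11 – 2 – 4 – 7 – 3.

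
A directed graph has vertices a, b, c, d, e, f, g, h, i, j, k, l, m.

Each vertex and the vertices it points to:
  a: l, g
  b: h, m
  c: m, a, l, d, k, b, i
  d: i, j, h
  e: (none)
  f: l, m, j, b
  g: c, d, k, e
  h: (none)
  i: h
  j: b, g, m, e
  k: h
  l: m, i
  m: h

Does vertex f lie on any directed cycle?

f lies on a cycle iff there is a path from f back to itself.
Exploring from f, it never reaches itself; equivalently, its strongly connected component is a singleton.

No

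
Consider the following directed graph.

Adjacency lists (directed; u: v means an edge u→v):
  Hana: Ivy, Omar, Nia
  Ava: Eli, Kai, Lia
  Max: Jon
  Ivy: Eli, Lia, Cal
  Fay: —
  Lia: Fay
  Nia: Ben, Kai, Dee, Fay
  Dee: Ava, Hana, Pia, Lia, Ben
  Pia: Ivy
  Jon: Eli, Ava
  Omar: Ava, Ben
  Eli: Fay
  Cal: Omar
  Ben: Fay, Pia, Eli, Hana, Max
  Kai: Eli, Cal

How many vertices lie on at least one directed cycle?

12

A vertex is on a directed cycle iff it belongs to a strongly connected component of size ≥ 2 (or has a self-loop).
The vertices on cycles are {Ava, Ben, Cal, Dee, Ivy, Jon, Kai, Max, Nia, Pia, Hana, Omar} — 12 in total.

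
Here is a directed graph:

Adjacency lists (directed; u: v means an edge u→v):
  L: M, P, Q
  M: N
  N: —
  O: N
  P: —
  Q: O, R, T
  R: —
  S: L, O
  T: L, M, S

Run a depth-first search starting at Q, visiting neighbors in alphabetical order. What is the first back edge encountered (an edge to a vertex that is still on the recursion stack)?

L->Q

DFS from Q (visiting neighbors in alphabetical order); mark gray on enter, black on exit:
Q gray
  O gray
    N gray
    N black
  O black
  R gray
  R black
  T gray
    L gray
      M gray
        M→N: N black — skip
      M black
      P gray
      P black
      L→Q: Q is gray → back edge
First back edge: L → Q.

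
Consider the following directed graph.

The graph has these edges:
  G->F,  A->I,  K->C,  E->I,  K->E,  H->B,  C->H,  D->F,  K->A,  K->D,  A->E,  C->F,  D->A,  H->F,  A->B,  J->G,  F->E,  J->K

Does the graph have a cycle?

No

DFS with white/gray/black marking, starting from B:
B gray
B black
A gray
  I gray
  I black
  A→B: B black — skip
  E gray
    E→I: I black — skip
  E black
A black
C gray
  F gray
    F→E: E black — skip
  F black
  H gray
    H→B: B black — skip
    H→F: F black — skip
  H black
C black
D gray
  D→F: F black — skip
  D→A: A black — skip
D black
G gray
  G→F: F black — skip
G black
J gray
  J→G: G black — skip
  K gray
    K→A: A black — skip
    K→C: C black — skip
    K→E: E black — skip
    K→D: D black — skip
  K black
J black
Every edge goes to a white or black vertex — no back edge, so the graph is acyclic.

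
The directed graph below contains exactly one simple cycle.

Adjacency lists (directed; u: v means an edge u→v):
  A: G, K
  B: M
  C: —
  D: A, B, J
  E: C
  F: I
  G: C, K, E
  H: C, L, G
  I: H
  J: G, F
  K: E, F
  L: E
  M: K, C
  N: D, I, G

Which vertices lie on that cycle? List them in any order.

F, G, H, I, K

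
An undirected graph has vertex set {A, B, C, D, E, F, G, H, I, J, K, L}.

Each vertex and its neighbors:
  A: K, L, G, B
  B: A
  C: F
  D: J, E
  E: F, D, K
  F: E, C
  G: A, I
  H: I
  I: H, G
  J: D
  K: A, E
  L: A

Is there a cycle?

No

DFS, tracking each vertex's parent; an edge to a visited non-parent vertex closes a cycle.
Start from C:
visit C (parent –)
  visit F (parent C)
    visit E (parent F)
      E–F: parent, skip
      visit D (parent E)
        visit J (parent D)
          J–D: parent, skip
        D–E: parent, skip
      visit K (parent E)
        visit A (parent K)
          A–K: parent, skip
          visit L (parent A)
            L–A: parent, skip
          visit G (parent A)
            G–A: parent, skip
            visit I (parent G)
              visit H (parent I)
                H–I: parent, skip
              I–G: parent, skip
          visit B (parent A)
            B–A: parent, skip
        K–E: parent, skip
    F–C: parent, skip
No non-parent visited neighbor found — the graph is a forest.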